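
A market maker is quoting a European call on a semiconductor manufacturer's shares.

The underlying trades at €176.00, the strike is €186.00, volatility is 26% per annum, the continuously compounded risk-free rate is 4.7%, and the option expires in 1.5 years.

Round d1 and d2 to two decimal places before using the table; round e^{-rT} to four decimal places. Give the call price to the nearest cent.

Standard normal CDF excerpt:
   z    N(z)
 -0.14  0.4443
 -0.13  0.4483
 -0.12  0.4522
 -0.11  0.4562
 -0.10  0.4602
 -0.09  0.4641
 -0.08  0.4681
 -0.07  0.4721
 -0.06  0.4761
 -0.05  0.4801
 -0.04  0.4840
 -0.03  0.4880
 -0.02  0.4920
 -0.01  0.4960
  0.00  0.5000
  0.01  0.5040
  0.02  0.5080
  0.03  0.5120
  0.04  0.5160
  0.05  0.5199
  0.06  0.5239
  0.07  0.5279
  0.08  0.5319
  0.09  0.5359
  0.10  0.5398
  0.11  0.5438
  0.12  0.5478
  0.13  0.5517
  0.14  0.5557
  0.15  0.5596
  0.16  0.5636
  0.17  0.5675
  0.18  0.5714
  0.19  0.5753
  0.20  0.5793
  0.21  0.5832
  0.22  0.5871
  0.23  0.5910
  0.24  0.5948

€23.57

σ√T = 0.26·√1.5 = 0.3184
d₁ = [ln(176/186) + (0.047 + 0.26²/2)·1.5] / 0.3184 = [-0.0553 + 0.1212] / 0.3184 = 0.2071 ≈ 0.21
d₂ = d₁ − σ√T = 0.2071 − 0.3184 = -0.1114 ≈ -0.11
e^(−rT) = e^(−0.047·1.5) = 0.9319
N(d₁) = N(0.21) = 0.5832;  N(d₂) = N(-0.11) = 0.4562
C = 176·0.5832 − 186·0.9319·0.4562 = 102.6432 − 79.0747 = 23.5685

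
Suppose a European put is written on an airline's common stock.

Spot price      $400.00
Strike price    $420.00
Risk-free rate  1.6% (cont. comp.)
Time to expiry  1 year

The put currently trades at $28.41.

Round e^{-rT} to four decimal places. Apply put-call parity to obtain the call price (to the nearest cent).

$15.09

e^(−rT) = e^(−0.016·1) = 0.9841
Put-call parity: C − P = S − K·e^(−rT) = 400 − 420·0.9841 = 400 − 413.3220 = -13.3220
C = P + (C − P) = 28.41 + (-13.3220) = 15.0880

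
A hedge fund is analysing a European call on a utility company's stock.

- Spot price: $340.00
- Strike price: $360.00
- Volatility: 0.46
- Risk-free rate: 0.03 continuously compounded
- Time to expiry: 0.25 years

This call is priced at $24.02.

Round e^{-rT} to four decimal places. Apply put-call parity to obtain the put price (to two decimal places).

$41.32

e^(−rT) = e^(−0.03·0.25) = 0.9925
Put-call parity: C − P = S − K·e^(−rT) = 340 − 360·0.9925 = 340 − 357.3000 = -17.3000
P = C − (C − P) = 24.02 − (-17.3000) = 41.3200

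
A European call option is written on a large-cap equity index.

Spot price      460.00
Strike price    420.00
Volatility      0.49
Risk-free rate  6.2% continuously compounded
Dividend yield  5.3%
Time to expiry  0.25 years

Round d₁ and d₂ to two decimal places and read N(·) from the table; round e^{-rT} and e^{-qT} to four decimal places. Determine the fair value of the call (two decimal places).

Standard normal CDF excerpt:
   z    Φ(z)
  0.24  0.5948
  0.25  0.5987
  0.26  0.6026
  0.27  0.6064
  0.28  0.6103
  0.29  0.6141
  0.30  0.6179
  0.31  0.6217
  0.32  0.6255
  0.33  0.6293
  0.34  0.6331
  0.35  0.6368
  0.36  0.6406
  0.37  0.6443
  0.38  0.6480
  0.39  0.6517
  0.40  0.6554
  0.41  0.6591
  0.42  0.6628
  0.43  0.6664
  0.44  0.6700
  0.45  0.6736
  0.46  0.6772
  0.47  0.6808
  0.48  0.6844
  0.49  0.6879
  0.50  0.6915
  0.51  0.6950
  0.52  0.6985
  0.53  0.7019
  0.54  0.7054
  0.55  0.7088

σ√T = 0.49·√0.25 = 0.2450
d₁ = [ln(460/420) + (0.062 − 0.053 + ½·0.49²)·0.25] / (σ√T) = (0.0910 + 0.0323) / 0.2450 = 0.5030 → 0.50
d₂ = 0.5030 − 0.2450 = 0.2580 → 0.26
e^(−qT) = e^(−0.053·0.25) = 0.9868;  e^(−rT) = e^(−0.062·0.25) = 0.9846
N(d₁) = N(0.50) = 0.6915;  N(d₂) = N(0.26) = 0.6026
C = 460·0.9868·0.6915 − 420·0.9846·0.6026 = 313.8912 − 249.1944 = 64.6968

64.70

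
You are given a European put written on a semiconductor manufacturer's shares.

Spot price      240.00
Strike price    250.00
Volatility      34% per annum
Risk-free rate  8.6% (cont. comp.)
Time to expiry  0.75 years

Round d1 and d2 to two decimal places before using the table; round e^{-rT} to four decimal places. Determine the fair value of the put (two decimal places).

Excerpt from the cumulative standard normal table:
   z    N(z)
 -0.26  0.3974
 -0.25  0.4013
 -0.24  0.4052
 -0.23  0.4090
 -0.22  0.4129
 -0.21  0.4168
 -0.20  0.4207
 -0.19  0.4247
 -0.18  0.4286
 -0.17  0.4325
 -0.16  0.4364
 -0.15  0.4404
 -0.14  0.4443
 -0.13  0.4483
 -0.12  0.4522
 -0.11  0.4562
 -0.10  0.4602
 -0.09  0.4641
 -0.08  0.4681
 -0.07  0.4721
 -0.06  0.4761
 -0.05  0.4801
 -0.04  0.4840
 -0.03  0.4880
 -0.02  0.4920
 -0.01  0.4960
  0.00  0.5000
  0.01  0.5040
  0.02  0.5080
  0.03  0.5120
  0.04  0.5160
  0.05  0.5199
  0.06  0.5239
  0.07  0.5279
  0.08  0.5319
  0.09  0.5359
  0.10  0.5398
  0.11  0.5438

25.57

σ√T = 0.34 × 0.8660 = 0.2944
d₁ = [ln(240/250) + (0.086 + 0.34²/2)·0.75] / 0.2944 = [-0.0408 + 0.1079] / 0.2944 = 0.2276 ≈ 0.23
d₂ = d₁ − σ√T = 0.2276 − 0.2944 = -0.0668 ≈ -0.07
exp(−rT) = exp(−0.086·0.75) = 0.9375
P = 250·0.9375·N(0.07) − 240·N(-0.23) = 250·0.9375·0.5279 − 240·0.4090 = 123.7266 − 98.1600 = 25.5666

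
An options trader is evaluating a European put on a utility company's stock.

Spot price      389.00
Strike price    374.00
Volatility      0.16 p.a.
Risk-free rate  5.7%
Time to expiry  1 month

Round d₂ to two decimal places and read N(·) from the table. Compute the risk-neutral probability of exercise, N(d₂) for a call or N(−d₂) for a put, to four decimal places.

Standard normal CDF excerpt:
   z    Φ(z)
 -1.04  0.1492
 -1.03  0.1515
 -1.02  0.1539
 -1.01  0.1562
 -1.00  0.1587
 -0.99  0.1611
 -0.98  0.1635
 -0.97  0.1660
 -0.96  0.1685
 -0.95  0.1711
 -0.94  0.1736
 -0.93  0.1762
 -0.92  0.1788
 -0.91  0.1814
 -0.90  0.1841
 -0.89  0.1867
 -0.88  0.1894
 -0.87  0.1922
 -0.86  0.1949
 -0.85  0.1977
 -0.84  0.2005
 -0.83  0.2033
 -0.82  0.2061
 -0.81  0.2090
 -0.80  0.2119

σ√T = 0.16 × 0.2887 = 0.0462
d₁ = [ln(389/374) + (0.057 + ½·0.16²)·0.08333] / (σ√T) = (0.0393 + 0.0058) / 0.0462 = 0.9773 ⇒ 0.98
d₂ = 0.9773 − 0.0462 = 0.9311 ⇒ 0.93
Pr(exercise) under Q = N(−d₂) = N(-0.93) = 0.1762

0.1762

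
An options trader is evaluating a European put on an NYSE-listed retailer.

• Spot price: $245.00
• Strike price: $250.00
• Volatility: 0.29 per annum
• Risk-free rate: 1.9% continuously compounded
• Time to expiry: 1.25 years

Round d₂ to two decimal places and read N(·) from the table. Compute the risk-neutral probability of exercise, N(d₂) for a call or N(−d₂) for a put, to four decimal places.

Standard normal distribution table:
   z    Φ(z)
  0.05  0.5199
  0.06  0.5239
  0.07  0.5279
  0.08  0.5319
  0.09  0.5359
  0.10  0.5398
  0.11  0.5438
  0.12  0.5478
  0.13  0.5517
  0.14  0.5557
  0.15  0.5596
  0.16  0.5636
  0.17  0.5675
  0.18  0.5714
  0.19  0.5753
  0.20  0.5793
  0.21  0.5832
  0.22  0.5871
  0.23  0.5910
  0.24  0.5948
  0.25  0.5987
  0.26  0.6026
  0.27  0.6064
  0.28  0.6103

σ√T = 0.29·√1.25 = 0.3242
d₁ = [ln(245/250) + (0.019 + 0.29²/2)·1.25] / 0.3242 = [-0.0202 + 0.0763] / 0.3242 = 0.1731 ≈ 0.17
d₂ = d₁ − σ√T = 0.1731 − 0.3242 = -0.1512 ≈ -0.15
Risk-neutral Pr[S_T < K] = N(−d₂) = N(0.15) = 0.5596

0.5596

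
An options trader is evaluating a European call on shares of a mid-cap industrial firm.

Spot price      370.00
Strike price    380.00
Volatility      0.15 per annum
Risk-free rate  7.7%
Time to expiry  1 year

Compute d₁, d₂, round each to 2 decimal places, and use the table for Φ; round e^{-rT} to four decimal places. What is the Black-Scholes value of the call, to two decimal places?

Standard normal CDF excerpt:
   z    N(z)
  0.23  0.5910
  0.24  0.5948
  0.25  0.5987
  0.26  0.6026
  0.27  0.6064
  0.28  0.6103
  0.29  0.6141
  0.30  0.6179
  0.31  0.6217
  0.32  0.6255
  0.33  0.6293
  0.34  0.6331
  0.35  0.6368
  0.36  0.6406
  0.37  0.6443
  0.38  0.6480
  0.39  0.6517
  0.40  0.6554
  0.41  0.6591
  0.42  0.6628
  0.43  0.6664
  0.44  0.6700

31.85

σ√T = 0.15 × 1.0000 = 0.1500
d₁ = [ln(370/380) + (0.077 + ½·0.15²)·1] / (σ√T) = (-0.0267 + 0.0882) / 0.1500 = 0.4105 ⇒ 0.41
d₂ = 0.4105 − 0.1500 = 0.2605 ⇒ 0.26
e^(−rT) = e^(−0.077·1) = 0.9259
N(d₁) = N(0.41) = 0.6591;  N(d₂) = N(0.26) = 0.6026
C = 370·0.6591 − 380·0.9259·0.6026 = 243.8670 − 212.0200 = 31.8470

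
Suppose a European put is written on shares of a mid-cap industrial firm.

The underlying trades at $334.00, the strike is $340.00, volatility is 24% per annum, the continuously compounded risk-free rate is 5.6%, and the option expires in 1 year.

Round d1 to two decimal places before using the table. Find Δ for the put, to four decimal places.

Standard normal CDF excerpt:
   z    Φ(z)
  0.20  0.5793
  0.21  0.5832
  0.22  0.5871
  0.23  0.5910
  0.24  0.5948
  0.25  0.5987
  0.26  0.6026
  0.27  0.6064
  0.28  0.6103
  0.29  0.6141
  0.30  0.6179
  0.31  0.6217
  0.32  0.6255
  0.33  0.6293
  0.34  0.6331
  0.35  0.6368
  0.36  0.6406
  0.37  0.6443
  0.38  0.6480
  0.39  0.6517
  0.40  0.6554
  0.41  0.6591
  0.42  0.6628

σ√T = 0.24 × 1.0000 = 0.2400
ln(S/K) + (r + σ²/2)T = ln(334/340) + (0.056 + 0.24²/2)·1 = -0.0178 + 0.0848 = 0.0670
d₁ = 0.0670 / 0.2400 = 0.2791 which rounds to 0.28
N(d₁) = N(0.28) = 0.6103
Δ_put = N(d₁) − 1 = 0.6103 − 1 = -0.3897

-0.3897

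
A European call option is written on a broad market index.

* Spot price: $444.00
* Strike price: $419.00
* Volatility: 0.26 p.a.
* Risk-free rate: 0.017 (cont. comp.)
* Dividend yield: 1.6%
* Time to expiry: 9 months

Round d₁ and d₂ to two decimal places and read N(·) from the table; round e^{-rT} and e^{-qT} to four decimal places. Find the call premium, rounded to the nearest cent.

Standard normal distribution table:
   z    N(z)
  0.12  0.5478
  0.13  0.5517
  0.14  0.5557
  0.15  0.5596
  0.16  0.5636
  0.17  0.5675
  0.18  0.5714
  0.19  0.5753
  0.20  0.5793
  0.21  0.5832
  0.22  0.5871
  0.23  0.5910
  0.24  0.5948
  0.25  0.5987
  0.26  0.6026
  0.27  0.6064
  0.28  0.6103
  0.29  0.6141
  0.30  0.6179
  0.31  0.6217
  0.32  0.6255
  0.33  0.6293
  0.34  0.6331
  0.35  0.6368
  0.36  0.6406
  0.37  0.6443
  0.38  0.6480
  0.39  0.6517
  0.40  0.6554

σ√T = 0.26·√0.75 = 0.2252
d₁ = [ln(444/419) + (0.017 − 0.016 + ½·0.26²)·0.75] / (σ√T) = (0.0580 + 0.0261) / 0.2252 = 0.3733 → 0.37
d₂ = 0.3733 − 0.2252 = 0.1481 → 0.15
e^(−qT) = e^(−0.016·0.75) = 0.9881;  e^(−rT) = e^(−0.017·0.75) = 0.9873
N(d₁) = N(0.37) = 0.6443;  N(d₂) = N(0.15) = 0.5596
C = 444·0.9881·0.6443 − 419·0.9873·0.5596 = 282.6650 − 231.4946 = 51.1704

$51.17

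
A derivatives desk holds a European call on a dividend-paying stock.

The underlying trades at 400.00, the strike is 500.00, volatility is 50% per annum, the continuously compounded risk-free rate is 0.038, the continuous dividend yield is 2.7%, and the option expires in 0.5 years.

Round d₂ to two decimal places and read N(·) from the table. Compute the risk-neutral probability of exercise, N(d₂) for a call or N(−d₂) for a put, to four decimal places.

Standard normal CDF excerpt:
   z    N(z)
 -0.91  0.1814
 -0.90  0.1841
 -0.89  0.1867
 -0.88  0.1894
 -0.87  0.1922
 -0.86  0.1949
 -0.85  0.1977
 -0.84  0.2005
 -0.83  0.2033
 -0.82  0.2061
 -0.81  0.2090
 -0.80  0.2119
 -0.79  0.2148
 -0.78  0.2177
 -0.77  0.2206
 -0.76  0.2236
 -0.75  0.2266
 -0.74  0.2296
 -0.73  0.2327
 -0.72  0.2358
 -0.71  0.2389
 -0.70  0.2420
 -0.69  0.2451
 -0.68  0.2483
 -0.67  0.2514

T = 0.5;  σ√T = 0.3536
d₁ = [ln(400/500) + (0.038 − 0.027 + ½·0.5²)·0.5] / (σ√T) = (-0.2231 + 0.0680) / 0.3536 = -0.4388 → -0.44
d₂ = -0.4388 − 0.3536 = -0.7924 → -0.79
Pr(exercise) under Q = N(d₂) = 0.2148

0.2148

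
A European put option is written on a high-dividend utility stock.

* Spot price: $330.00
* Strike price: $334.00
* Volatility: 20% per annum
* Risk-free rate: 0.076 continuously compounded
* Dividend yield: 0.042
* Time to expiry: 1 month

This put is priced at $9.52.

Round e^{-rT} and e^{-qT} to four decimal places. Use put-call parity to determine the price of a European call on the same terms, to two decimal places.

$6.47

exp(−qT) = exp(−0.042·0.08333) = 0.9965;  exp(−rT) = exp(−0.076·0.08333) = 0.9937
Put-call parity: C − P = S·e^(−qT) − K·e^(−rT) = 330·0.9965 − 334·0.9937 = 328.8450 − 331.8958 = -3.0508
C = P + (C − P) = 9.52 + (-3.0508) = 6.4692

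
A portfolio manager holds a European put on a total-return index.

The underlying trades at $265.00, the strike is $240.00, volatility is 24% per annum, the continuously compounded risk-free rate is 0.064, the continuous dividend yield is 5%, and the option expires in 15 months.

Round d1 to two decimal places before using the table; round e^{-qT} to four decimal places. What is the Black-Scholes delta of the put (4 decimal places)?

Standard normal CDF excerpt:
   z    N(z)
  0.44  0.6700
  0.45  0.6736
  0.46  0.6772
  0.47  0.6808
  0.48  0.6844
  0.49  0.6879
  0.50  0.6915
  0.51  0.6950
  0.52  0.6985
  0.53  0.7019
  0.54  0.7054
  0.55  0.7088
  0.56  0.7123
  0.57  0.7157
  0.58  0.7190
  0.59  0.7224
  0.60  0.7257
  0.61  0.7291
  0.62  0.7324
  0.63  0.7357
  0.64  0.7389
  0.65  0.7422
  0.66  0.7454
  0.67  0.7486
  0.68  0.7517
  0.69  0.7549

σ√T = 0.24·√1.25 = 0.2683
d₁ = [ln(265/240) + (0.064 − 0.05 + 0.24²/2)·1.25] / 0.2683 = [0.0991 + 0.0535] / 0.2683 = 0.5687 ⇒ 0.57
N(d₁) = N(0.57) = 0.7157
Δ_put = exp(−qT)·(N(d₁) − 1) = 0.9394·(0.7157 − 1) = -0.2671

-0.2671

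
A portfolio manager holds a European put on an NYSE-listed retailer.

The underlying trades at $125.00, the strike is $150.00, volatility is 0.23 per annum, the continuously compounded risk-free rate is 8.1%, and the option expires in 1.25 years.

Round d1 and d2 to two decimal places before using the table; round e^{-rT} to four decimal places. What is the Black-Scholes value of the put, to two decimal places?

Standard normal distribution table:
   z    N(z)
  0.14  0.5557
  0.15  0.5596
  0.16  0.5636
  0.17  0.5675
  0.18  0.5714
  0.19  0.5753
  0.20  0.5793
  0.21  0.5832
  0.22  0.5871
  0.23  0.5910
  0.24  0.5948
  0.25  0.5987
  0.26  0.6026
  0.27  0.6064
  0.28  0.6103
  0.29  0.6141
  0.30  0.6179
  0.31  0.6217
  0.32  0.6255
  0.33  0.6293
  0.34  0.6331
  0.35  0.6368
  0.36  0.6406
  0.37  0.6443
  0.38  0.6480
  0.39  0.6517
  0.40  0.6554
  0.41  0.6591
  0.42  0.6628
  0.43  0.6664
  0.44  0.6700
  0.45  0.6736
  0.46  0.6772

$18.91

T = 1.25;  σ√T = 0.2571
ln(S/K) + (r + σ²/2)T = ln(125/150) + (0.081 + 0.23²/2)·1.25 = -0.1823 + 0.1343 = -0.0480
d₁ = -0.0480 / 0.2571 = -0.1867 → -0.19
d₂ = d₁ − σ√T = -0.1867 − 0.2571 = -0.4438 → -0.44
exp(−rT) = exp(−0.081·1.25) = 0.9037
N(−d₂) = N(0.44) = 0.6700;  N(−d₁) = N(0.19) = 0.5753
P = 150·0.9037·0.6700 − 125·0.5753 = 90.8218 − 71.9125 = 18.9093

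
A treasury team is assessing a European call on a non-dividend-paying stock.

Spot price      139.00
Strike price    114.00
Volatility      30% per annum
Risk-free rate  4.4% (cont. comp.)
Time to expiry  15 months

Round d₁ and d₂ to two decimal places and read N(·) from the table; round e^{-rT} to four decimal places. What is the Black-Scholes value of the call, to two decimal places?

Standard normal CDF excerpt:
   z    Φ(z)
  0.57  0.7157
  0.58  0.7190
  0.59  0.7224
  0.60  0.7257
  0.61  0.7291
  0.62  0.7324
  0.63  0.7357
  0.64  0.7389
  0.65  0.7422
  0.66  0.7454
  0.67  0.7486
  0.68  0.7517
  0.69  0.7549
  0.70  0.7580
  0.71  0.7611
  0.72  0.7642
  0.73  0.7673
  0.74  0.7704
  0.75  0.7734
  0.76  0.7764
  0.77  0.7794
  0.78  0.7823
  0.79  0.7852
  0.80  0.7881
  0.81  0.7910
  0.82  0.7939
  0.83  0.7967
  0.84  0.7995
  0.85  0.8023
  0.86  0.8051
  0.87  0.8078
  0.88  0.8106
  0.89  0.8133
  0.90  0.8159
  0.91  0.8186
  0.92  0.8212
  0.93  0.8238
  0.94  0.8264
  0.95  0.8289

36.20

T = 1.25;  σ√T = 0.3354
ln(S/K) + (r + σ²/2)T = ln(139/114) + (0.044 + 0.3²/2)·1.25 = 0.1983 + 0.1112 = 0.3095
d₁ = 0.3095 / 0.3354 = 0.9228 ⇒ 0.92
d₂ = d₁ − σ√T = 0.9228 − 0.3354 = 0.5874 ⇒ 0.59
exp(−rT) = exp(−0.044·1.25) = 0.9465
N(d₁) = N(0.92) = 0.8212;  N(d₂) = N(0.59) = 0.7224
C = 139·0.8212 − 114·0.9465·0.7224 = 114.1468 − 77.9477 = 36.1991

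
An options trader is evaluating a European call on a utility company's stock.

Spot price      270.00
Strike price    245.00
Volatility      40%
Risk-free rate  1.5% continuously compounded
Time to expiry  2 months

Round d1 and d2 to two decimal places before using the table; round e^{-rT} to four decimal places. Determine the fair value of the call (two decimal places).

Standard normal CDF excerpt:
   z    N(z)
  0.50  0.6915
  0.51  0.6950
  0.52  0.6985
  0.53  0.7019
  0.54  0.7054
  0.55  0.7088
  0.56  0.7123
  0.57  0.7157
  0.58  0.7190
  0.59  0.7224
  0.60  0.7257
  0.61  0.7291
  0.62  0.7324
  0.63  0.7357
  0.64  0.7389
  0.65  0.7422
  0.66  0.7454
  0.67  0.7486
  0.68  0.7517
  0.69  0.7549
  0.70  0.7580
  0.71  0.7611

T = 0.1667;  σ√T = 0.1633
d₁ = [ln(270/245) + (0.015 + 0.4²/2)·0.1667] / 0.1633 = [0.0972 + 0.0158] / 0.1633 = 0.6920 which rounds to 0.69
d₂ = d₁ − σ√T = 0.6920 − 0.1633 = 0.5287 which rounds to 0.53
e^(−rT) = e^(−0.015·0.1667) = 0.9975
C = 270·N(0.69) − 245·0.9975·N(0.53) = 270·0.7549 − 245·0.9975·0.7019 = 203.8230 − 171.5356 = 32.2874

32.29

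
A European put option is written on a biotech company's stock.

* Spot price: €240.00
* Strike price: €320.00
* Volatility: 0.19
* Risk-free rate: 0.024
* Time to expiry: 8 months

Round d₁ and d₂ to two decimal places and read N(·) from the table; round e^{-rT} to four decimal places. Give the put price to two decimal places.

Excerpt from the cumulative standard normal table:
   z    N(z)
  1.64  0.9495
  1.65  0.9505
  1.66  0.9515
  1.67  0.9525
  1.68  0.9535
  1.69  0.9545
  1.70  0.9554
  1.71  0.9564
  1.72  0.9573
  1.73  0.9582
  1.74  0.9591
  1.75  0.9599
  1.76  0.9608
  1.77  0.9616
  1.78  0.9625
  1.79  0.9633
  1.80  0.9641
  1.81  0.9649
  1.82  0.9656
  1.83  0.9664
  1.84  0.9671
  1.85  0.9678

T = 0.6667;  σ√T = 0.1551
d₁ = [ln(240/320) + (0.024 + 0.19²/2)·0.6667] / 0.1551 = [-0.2877 + 0.0280] / 0.1551 = -1.6737 → -1.67
d₂ = d₁ − σ√T = -1.6737 − 0.1551 = -1.8288 → -1.83
exp(−rT) = exp(−0.024·0.6667) = 0.9841
P = 320·0.9841·N(1.83) − 240·N(1.67) = 320·0.9841·0.9664 − 240·0.9525 = 304.3310 − 228.6000 = 75.7310

€75.73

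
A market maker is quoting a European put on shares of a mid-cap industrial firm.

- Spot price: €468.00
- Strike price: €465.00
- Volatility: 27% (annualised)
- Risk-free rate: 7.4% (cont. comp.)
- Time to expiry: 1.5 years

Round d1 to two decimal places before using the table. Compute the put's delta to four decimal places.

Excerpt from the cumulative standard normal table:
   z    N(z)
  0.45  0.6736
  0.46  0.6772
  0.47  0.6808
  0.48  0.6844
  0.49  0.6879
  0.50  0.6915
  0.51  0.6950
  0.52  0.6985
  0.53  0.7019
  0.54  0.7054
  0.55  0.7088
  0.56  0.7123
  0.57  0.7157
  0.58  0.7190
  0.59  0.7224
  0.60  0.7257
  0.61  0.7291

T = 1.5;  σ√T = 0.3307
d₁ = [ln(468/465) + (0.074 + 0.27²/2)·1.5] / 0.3307 = [0.0064 + 0.1657] / 0.3307 = 0.5205 ⇒ 0.52
N(d₁) = N(0.52) = 0.6985
Δ_put = N(d₁) − 1 = 0.6985 − 1 = -0.3015

-0.3015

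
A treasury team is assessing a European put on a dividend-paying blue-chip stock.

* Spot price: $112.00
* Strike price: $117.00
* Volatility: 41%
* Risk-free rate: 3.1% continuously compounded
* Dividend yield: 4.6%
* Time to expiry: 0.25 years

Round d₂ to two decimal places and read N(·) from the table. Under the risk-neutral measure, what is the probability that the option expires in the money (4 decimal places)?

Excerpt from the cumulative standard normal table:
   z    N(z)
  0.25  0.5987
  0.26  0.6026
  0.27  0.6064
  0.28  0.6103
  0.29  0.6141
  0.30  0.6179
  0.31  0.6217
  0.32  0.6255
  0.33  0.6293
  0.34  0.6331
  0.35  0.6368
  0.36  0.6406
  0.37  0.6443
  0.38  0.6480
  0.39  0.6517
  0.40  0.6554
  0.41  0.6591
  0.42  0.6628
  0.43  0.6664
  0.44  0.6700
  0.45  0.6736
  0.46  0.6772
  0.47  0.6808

σ√T = 0.41 × 0.5000 = 0.2050
d₁ = [ln(112/117) + (0.031 − 0.046 + 0.41²/2)·0.25] / 0.2050 = [-0.0437 + 0.0173] / 0.2050 = -0.1288 → -0.13
d₂ = d₁ − σ√T = -0.1288 − 0.2050 = -0.3338 → -0.33
Risk-neutral Pr[S_T < K] = N(−d₂) = N(0.33) = 0.6293

0.6293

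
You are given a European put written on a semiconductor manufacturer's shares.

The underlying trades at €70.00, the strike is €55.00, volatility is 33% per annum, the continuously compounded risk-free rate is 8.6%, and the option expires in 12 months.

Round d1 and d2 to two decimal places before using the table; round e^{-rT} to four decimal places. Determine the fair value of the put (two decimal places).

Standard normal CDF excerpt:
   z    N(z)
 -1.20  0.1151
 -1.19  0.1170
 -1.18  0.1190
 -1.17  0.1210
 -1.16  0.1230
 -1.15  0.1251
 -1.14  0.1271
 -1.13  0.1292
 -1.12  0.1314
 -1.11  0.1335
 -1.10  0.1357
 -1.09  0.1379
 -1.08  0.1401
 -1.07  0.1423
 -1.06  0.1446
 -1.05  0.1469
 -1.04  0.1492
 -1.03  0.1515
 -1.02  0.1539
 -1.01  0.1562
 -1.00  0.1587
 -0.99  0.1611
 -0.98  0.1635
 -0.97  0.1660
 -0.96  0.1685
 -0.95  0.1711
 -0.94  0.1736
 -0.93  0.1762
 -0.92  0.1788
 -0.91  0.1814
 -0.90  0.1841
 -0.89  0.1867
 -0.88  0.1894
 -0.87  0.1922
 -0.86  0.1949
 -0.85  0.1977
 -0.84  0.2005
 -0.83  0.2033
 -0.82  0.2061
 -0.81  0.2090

€1.65

T = 1;  σ√T = 0.3300
d₁ = [ln(70/55) + (0.086 + ½·0.33²)·1] / (σ√T) = (0.2412 + 0.1404) / 0.3300 = 1.1564 ≈ 1.16
d₂ = 1.1564 − 0.3300 = 0.8264 ≈ 0.83
e^(−rT) = e^(−0.086·1) = 0.9176
P = 55·0.9176·N(-0.83) − 70·N(-1.16) = 55·0.9176·0.2033 − 70·0.1230 = 10.2601 − 8.6100 = 1.6501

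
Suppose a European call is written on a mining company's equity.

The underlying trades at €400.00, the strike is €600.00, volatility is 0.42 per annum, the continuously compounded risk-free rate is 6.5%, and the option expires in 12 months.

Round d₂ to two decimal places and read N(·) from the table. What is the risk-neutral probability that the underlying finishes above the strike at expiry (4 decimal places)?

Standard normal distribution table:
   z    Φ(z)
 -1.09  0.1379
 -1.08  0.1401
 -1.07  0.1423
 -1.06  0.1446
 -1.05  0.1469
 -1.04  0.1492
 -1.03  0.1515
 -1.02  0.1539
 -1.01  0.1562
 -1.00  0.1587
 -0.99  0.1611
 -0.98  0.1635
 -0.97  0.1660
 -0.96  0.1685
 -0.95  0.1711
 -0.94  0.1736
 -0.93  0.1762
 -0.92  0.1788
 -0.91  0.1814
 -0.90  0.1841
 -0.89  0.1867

0.1539

σ√T = 0.42 × 1.0000 = 0.4200
ln(S/K) + (r + σ²/2)T = ln(400/600) + (0.065 + 0.42²/2)·1 = -0.4055 + 0.1532 = -0.2523
d₁ = -0.2523 / 0.4200 = -0.6006 → -0.60
d₂ = d₁ − σ√T = -0.6006 − 0.4200 = -1.0206 → -1.02
Pr(exercise) under Q = N(d₂) = 0.1539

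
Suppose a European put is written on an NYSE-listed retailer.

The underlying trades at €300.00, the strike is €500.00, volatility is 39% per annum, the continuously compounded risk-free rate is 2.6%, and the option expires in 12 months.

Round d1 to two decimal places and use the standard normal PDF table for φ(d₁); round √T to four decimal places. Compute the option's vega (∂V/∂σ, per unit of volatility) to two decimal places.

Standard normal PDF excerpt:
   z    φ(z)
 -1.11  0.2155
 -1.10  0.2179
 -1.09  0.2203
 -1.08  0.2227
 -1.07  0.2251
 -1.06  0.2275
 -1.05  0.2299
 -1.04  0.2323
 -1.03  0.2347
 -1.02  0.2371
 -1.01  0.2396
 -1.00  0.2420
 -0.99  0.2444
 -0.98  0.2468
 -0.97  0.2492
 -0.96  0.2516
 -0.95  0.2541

σ√T = 0.39 × 1.0000 = 0.3900
d₁ = [ln(300/500) + (0.026 + 0.39²/2)·1] / 0.3900 = [-0.5108 + 0.1021] / 0.3900 = -1.0481 → -1.05
√T = √1 = 1.0000
φ(d₁) = φ(-1.05) = 0.2299
vega = S·φ(d₁)·√T = 300·0.2299·1.0000 = 68.9700

68.97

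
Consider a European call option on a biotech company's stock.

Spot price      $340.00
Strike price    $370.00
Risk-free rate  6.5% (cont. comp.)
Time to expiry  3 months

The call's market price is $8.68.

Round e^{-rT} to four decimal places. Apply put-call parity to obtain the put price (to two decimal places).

e^(−rT) = e^(−0.065·0.25) = 0.9839
Put-call parity: C − P = S − K·e^(−rT) = 340 − 370·0.9839 = 340 − 364.0430 = -24.0430
P = C − (C − P) = 8.68 − (-24.0430) = 32.7230

$32.72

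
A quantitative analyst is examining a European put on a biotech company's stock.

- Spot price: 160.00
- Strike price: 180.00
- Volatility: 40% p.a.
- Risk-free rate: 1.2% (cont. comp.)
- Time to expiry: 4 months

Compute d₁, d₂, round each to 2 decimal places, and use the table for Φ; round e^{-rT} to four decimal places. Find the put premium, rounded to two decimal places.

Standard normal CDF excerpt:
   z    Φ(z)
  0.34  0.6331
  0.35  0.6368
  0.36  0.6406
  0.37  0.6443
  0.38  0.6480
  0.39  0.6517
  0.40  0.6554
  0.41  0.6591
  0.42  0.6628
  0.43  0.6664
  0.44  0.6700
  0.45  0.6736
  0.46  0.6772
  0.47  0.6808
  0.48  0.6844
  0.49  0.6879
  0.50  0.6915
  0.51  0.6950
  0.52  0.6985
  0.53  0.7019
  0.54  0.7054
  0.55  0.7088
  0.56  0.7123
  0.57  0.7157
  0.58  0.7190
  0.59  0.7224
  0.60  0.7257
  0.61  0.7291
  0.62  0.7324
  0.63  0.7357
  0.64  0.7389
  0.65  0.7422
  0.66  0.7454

27.03

T = 0.3333;  σ√T = 0.2309
d₁ = [ln(160/180) + (0.012 + ½·0.4²)·0.3333] / (σ√T) = (-0.1178 + 0.0307) / 0.2309 = -0.3772 → -0.38
d₂ = -0.3772 − 0.2309 = -0.6082 → -0.61
exp(−rT) = exp(−0.012·0.3333) = 0.9960
N(−d₂) = N(0.61) = 0.7291;  N(−d₁) = N(0.38) = 0.6480
P = 180·0.9960·0.7291 − 160·0.6480 = 130.7130 − 103.6800 = 27.0330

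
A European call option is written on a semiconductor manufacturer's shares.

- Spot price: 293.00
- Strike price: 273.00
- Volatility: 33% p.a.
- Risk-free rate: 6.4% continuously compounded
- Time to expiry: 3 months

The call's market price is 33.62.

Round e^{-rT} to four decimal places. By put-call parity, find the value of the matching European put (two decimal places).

e^(−rT) = e^(−0.064·0.25) = 0.9841
Put-call parity: C − P = S − K·e^(−rT) = 293 − 273·0.9841 = 293 − 268.6593 = 24.3407
P = C − (C − P) = 33.62 − (24.3407) = 9.2793

9.28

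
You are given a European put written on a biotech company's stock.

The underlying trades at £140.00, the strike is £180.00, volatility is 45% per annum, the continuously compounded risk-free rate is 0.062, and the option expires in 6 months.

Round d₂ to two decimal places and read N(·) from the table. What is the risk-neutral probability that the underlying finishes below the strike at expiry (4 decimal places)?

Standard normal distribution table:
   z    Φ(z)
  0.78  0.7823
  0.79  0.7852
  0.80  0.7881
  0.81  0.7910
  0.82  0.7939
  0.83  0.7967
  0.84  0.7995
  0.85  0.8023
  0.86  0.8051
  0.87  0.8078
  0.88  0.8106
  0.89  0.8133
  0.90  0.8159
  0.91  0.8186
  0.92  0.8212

0.8023

σ√T = 0.45 × 0.7071 = 0.3182
d₁ = [ln(140/180) + (0.062 + 0.45²/2)·0.5] / 0.3182 = [-0.2513 + 0.0816] / 0.3182 = -0.5333 which rounds to -0.53
d₂ = d₁ − σ√T = -0.5333 − 0.3182 = -0.8515 which rounds to -0.85
Risk-neutral Pr[S_T < K] = N(−d₂) = N(0.85) = 0.8023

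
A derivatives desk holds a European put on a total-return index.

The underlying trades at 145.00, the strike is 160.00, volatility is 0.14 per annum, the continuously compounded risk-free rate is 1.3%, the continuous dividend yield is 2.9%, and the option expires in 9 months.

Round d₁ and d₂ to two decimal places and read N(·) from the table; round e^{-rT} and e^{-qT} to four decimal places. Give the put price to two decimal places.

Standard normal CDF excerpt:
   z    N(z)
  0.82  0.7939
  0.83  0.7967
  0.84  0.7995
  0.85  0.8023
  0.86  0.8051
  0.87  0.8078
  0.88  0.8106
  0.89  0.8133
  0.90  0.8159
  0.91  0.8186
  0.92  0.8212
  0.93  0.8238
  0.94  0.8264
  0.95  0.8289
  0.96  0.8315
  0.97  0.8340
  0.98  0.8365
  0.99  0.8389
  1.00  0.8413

T = 0.75;  σ√T = 0.1212
d₁ = [ln(145/160) + (0.013 − 0.029 + 0.14²/2)·0.75] / 0.1212 = [-0.0984 − 0.0046] / 0.1212 = -0.8503 → -0.85
d₂ = d₁ − σ√T = -0.8503 − 0.1212 = -0.9715 → -0.97
exp(−qT) = exp(−0.029·0.75) = 0.9785;  exp(−rT) = exp(−0.013·0.75) = 0.9903
P = 160·0.9903·N(0.97) − 145·0.9785·N(0.85) = 160·0.9903·0.8340 − 145·0.9785·0.8023 = 132.1456 − 113.8323 = 18.3133

18.31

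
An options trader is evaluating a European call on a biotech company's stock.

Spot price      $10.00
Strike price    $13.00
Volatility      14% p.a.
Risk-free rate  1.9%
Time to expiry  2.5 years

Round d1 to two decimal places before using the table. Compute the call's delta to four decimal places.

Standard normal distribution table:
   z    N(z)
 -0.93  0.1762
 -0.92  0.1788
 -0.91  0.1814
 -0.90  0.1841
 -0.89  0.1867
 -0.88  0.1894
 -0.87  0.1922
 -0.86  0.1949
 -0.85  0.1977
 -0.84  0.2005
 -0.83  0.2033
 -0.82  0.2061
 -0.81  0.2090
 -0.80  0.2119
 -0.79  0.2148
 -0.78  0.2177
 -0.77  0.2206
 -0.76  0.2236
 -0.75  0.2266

0.1949

σ√T = 0.14·√2.5 = 0.2214
d₁ = [ln(10/13) + (0.019 + 0.14²/2)·2.5] / 0.2214 = [-0.2624 + 0.0720] / 0.2214 = -0.8600 ≈ -0.86
N(d₁) = N(-0.86) = 0.1949
Δ_call = N(d₁) = 0.1949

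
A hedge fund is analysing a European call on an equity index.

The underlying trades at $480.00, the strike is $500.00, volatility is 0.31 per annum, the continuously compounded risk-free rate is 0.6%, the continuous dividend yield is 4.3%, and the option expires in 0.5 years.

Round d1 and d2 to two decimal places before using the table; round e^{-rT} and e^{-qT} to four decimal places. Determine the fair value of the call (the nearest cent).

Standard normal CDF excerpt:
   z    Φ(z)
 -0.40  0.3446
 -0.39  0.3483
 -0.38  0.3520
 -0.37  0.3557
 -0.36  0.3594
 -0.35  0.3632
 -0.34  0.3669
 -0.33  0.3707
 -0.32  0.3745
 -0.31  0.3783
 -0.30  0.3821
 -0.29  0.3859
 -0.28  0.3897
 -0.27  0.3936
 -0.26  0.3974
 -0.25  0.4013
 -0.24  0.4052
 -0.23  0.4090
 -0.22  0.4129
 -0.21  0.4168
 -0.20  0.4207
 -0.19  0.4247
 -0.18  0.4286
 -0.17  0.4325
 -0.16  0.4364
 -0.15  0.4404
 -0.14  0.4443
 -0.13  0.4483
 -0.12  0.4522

$29.54

T = 0.5;  σ√T = 0.2192
d₁ = [ln(480/500) + (0.006 − 0.043 + 0.31²/2)·0.5] / 0.2192 = [-0.0408 + 0.0055] / 0.2192 = -0.1610 ≈ -0.16
d₂ = d₁ − σ√T = -0.1610 − 0.2192 = -0.3802 ≈ -0.38
exp(−qT) = exp(−0.043·0.5) = 0.9787;  exp(−rT) = exp(−0.006·0.5) = 0.9970
C = 480·0.9787·N(-0.16) − 500·0.9970·N(-0.38) = 480·0.9787·0.4364 − 500·0.9970·0.3520 = 205.0102 − 175.4720 = 29.5382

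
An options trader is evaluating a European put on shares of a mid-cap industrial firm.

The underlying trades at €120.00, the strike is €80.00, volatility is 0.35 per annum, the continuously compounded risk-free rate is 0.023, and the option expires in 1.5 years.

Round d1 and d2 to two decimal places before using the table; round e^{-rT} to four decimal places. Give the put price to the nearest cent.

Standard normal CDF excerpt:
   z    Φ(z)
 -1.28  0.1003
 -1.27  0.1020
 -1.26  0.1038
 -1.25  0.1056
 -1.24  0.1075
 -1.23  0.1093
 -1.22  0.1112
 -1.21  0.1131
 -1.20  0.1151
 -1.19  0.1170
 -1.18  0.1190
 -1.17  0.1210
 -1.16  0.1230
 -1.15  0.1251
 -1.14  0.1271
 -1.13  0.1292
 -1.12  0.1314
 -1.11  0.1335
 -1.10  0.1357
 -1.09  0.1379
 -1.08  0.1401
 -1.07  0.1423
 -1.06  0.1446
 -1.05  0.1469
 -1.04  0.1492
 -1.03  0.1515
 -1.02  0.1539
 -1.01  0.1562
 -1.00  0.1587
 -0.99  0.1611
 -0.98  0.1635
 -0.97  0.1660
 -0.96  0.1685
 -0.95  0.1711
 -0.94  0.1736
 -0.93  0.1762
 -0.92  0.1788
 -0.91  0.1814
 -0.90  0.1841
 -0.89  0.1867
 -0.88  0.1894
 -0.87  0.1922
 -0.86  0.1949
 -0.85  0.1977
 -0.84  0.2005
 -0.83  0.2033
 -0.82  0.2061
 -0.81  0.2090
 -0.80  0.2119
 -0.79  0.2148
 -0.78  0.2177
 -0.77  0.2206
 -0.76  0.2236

σ√T = 0.35·√1.5 = 0.4287
ln(S/K) + (r + σ²/2)T = ln(120/80) + (0.023 + 0.35²/2)·1.5 = 0.4055 + 0.1264 = 0.5318
d₁ = 0.5318 / 0.4287 = 1.2407 which rounds to 1.24
d₂ = d₁ − σ√T = 1.2407 − 0.4287 = 0.8120 which rounds to 0.81
exp(−rT) = exp(−0.023·1.5) = 0.9661
N(−d₂) = N(-0.81) = 0.2090;  N(−d₁) = N(-1.24) = 0.1075
P = 80·0.9661·0.2090 − 120·0.1075 = 16.1532 − 12.9000 = 3.2532

€3.25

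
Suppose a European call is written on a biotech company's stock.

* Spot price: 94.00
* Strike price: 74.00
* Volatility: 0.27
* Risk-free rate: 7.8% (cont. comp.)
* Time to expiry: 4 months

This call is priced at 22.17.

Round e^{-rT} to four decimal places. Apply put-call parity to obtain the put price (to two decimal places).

0.27

exp(−rT) = exp(−0.078·0.3333) = 0.9743
Put-call parity: C − P = S − K·e^(−rT) = 94 − 74·0.9743 = 94 − 72.0982 = 21.9018
P = C − (C − P) = 22.17 − (21.9018) = 0.2682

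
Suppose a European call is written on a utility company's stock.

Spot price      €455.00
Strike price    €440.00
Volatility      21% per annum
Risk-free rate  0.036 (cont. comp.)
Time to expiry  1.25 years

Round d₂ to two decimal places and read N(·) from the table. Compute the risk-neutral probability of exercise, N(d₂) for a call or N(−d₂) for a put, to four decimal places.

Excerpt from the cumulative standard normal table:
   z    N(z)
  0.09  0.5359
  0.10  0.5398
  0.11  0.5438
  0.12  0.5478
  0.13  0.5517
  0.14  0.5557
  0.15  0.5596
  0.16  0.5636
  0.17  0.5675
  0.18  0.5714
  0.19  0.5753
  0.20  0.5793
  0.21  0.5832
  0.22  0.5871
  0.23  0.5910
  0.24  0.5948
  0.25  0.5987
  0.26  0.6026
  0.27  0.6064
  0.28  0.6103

σ√T = 0.21·√1.25 = 0.2348
d₁ = [ln(455/440) + (0.036 + 0.21²/2)·1.25] / 0.2348 = [0.0335 + 0.0726] / 0.2348 = 0.4518 which rounds to 0.45
d₂ = d₁ − σ√T = 0.4518 − 0.2348 = 0.2170 which rounds to 0.22
Pr(exercise) under Q = N(d₂) = 0.5871

0.5871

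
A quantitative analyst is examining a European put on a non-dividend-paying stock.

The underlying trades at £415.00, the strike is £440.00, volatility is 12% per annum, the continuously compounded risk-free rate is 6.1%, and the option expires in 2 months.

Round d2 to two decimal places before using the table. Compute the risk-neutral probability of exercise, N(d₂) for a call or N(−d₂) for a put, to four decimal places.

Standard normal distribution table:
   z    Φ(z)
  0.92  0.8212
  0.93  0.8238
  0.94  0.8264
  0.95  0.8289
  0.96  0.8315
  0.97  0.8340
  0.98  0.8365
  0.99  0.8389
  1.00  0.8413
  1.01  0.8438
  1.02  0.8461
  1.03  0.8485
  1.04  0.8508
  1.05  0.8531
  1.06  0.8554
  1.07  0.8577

0.8438

σ√T = 0.12 × 0.4082 = 0.0490
d₁ = [ln(415/440) + (0.061 + ½·0.12²)·0.1667] / (σ√T) = (-0.0585 + 0.0114) / 0.0490 = -0.9620 → -0.96
d₂ = -0.9620 − 0.0490 = -1.0110 → -1.01
Risk-neutral Pr[S_T < K] = N(−d₂) = N(1.01) = 0.8438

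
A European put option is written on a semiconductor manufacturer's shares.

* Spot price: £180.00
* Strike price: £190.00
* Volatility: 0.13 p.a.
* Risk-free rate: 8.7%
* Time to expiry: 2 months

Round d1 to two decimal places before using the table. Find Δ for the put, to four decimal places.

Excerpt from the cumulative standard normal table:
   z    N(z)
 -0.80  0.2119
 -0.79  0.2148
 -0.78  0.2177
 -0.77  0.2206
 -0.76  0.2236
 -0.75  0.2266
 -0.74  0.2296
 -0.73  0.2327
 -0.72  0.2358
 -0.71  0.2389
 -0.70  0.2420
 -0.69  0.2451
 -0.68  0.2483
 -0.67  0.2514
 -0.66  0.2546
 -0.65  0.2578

-0.7642

T = 0.1667;  σ√T = 0.0531
d₁ = [ln(180/190) + (0.087 + 0.13²/2)·0.1667] / 0.0531 = [-0.0541 + 0.0159] / 0.0531 = -0.7190 ⇒ -0.72
N(d₁) = N(-0.72) = 0.2358
Δ_put = N(d₁) − 1 = 0.2358 − 1 = -0.7642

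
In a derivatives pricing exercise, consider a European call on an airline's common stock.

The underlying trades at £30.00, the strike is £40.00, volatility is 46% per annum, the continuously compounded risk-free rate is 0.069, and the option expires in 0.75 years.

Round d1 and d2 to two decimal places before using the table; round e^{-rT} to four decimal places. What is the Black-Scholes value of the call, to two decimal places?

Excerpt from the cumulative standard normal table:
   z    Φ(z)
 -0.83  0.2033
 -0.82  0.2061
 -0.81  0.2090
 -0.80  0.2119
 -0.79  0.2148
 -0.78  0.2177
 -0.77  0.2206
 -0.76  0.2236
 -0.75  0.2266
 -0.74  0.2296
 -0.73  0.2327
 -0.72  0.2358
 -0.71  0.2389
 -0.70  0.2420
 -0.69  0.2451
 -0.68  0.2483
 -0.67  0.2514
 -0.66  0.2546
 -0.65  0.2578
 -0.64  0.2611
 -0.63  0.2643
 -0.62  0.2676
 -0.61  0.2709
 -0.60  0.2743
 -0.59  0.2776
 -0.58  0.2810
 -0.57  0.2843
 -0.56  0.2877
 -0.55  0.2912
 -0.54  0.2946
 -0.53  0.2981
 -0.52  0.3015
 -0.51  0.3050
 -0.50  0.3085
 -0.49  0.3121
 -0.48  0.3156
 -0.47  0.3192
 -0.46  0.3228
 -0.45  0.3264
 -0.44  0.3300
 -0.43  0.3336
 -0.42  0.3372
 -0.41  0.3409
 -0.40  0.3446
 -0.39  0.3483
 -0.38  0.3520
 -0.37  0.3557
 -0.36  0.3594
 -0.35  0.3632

£2.29

σ√T = 0.46·√0.75 = 0.3984
d₁ = [ln(30/40) + (0.069 + ½·0.46²)·0.75] / (σ√T) = (-0.2877 + 0.1311) / 0.3984 = -0.3931 ⇒ -0.39
d₂ = -0.3931 − 0.3984 = -0.7914 ⇒ -0.79
e^(−rT) = e^(−0.069·0.75) = 0.9496
N(d₁) = N(-0.39) = 0.3483;  N(d₂) = N(-0.79) = 0.2148
C = 30·0.3483 − 40·0.9496·0.2148 = 10.4490 − 8.1590 = 2.2900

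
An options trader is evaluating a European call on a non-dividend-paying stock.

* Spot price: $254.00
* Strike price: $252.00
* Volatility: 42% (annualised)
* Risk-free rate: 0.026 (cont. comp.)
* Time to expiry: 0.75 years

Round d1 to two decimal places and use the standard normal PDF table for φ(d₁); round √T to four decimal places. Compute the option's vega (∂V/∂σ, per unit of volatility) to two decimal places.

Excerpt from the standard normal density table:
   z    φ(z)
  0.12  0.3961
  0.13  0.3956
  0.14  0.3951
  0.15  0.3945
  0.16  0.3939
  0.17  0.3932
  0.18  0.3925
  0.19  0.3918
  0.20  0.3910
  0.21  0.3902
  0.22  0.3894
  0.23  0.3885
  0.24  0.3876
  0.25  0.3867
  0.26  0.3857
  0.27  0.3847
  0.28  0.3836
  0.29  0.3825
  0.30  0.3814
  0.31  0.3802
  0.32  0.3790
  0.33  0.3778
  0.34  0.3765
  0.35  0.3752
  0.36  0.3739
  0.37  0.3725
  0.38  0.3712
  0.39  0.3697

84.84

σ√T = 0.42 × 0.8660 = 0.3637
d₁ = [ln(254/252) + (0.026 + 0.42²/2)·0.75] / 0.3637 = [0.0079 + 0.0856] / 0.3637 = 0.2572 → 0.26
√T = √0.75 = 0.8660
φ(d₁) = φ(0.26) = 0.3857
vega = S·φ(d₁)·√T = 254·0.3857·0.8660 = 84.8401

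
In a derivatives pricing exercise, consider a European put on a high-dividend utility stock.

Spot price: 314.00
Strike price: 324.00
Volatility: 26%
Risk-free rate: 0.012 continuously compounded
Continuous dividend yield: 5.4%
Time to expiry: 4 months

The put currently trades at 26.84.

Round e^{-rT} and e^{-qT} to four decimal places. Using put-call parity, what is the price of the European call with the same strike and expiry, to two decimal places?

exp(−qT) = exp(−0.054·0.3333) = 0.9822;  exp(−rT) = exp(−0.012·0.3333) = 0.9960
Put-call parity: C − P = S·e^(−qT) − K·e^(−rT) = 314·0.9822 − 324·0.9960 = 308.4108 − 322.7040 = -14.2932
C = P + (C − P) = 26.84 + (-14.2932) = 12.5468

12.55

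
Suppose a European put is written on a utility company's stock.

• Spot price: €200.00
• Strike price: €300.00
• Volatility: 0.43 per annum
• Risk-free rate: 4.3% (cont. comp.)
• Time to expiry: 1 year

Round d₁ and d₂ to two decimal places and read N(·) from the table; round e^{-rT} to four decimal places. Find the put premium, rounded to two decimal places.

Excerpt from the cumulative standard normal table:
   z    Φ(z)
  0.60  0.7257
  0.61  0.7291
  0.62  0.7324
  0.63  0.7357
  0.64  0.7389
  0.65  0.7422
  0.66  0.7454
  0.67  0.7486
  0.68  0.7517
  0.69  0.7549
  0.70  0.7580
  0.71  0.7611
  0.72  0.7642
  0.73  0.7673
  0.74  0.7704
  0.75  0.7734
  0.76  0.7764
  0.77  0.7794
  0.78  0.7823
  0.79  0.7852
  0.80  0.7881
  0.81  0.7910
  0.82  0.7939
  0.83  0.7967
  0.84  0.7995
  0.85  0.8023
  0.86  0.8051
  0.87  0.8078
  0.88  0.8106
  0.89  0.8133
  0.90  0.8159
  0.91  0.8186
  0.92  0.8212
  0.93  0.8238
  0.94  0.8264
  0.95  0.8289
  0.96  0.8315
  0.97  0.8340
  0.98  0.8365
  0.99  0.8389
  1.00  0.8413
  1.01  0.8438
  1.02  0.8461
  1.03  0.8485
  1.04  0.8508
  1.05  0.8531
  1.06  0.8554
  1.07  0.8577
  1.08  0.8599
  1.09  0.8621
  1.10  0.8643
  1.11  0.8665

€98.68

σ√T = 0.43 × 1.0000 = 0.4300
ln(S/K) + (r + σ²/2)T = ln(200/300) + (0.043 + 0.43²/2)·1 = -0.4055 + 0.1354 = -0.2700
d₁ = -0.2700 / 0.4300 = -0.6279 which rounds to -0.63
d₂ = d₁ − σ√T = -0.6279 − 0.4300 = -1.0579 which rounds to -1.06
exp(−rT) = exp(−0.043·1) = 0.9579
N(−d₂) = N(1.06) = 0.8554;  N(−d₁) = N(0.63) = 0.7357
P = 300·0.9579·0.8554 − 200·0.7357 = 245.8163 − 147.1400 = 98.6763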